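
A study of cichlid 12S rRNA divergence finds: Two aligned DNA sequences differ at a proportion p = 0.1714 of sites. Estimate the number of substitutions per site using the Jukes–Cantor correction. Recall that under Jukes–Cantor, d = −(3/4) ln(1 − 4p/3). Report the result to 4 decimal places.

d = −(3/4) ln(1 − 4p/3) = −0.75 ln(1 − 0.228533) = −0.75 ln(0.771467)
  = −0.75 × (-0.259461) = 0.194596 substitutions/site.

0.1946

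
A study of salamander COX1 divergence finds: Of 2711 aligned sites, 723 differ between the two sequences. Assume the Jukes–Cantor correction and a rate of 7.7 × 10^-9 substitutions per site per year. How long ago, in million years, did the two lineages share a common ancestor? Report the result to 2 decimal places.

21.40

p = 723/2711 ≈ 0.266691.
d = −(3/4) ln(1 − 4p/3) = −0.75 ln(1 − 0.355588) = −0.75 ln(0.644412)
  = −0.75 × (-0.439417) = 0.329563 substitutions/site.
Under a molecular clock d = 2μt, so t = d/(2μ) = 0.329563 / (2 × 7.7 × 10^-9) = 21.40 million years.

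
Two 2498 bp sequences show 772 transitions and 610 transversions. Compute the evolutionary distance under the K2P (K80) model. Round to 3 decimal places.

1.159

P = 772/2498 ≈ 0.309047 and Q = 610/2498 ≈ 0.244195.
Under the Kimura two-parameter model, d = −½ ln(1 − 2P − Q) − ¼ ln(1 − 2Q).
1 − 2P − Q = 0.137711, giving −½ ln(0.137711) = 0.991299.
1 − 2Q = 0.51161, giving −¼ ln(0.51161) = 0.167548.
d = 0.991299 + 0.167548 = 1.158847.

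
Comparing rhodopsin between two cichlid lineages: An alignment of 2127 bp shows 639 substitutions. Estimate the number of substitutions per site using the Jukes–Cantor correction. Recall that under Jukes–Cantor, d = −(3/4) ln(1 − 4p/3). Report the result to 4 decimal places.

p = 639/2127 ≈ 0.300423.
d = −(3/4) ln(1 − 4p/3) = −0.75 ln(1 − 0.400564) = −0.75 ln(0.599436)
  = −0.75 × (-0.511766) = 0.383825 substitutions/site.

0.3838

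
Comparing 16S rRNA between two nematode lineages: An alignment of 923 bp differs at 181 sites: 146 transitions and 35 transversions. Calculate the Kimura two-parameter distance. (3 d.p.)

0.238

P = 146/923 ≈ 0.15818 and Q = 35/923 ≈ 0.03792.
Under the Kimura two-parameter model, d = −½ ln(1 − 2P − Q) − ¼ ln(1 − 2Q).
1 − 2P − Q = 0.64572, giving −½ ln(0.64572) = 0.218695.
1 − 2Q = 0.92416, giving −¼ ln(0.92416) = 0.019718.
d = 0.218695 + 0.019718 = 0.238413.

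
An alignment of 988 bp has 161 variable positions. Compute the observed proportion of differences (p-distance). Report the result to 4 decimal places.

0.1630

p = 161/988 = 0.162955… ≈ 0.1630 (to 4 d.p.).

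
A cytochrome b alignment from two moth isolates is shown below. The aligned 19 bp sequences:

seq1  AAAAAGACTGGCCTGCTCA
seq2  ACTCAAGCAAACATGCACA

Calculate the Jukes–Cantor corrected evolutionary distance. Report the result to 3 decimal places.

0.907

The sequences differ at 10 of 19 sites (2, 3, 4, 6, 7, 9, 10, 11, 13, 17), so p = 10/19 ≈ 0.526316.
d = −(3/4) ln(1 − 4p/3) = −0.75 ln(1 − 0.701755) = −0.75 ln(0.298245)
  = −0.75 × (-1.209840) = 0.907380 substitutions/site.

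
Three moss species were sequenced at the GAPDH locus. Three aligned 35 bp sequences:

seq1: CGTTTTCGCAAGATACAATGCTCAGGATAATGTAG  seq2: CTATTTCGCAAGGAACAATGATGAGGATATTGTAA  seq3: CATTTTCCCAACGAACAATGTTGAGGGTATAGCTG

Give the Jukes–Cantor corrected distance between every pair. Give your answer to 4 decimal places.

seq1–seq2: 8/35 sites differ → p ≈ 0.228571, d = −0.75 ln(1 − 0.304761) = 0.272625 ≈ 0.2726.
seq1–seq3: 12/35 sites differ → p ≈ 0.342857, d = −0.75 ln(1 − 0.457143) = 0.458182 ≈ 0.4582.
seq2–seq3: 10/35 sites differ → p ≈ 0.285714, d = −0.75 ln(1 − 0.380952) = 0.359679 ≈ 0.3597.

d(seq1,seq2) = 0.2726, d(seq1,seq3) = 0.4582, d(seq2,seq3) = 0.3597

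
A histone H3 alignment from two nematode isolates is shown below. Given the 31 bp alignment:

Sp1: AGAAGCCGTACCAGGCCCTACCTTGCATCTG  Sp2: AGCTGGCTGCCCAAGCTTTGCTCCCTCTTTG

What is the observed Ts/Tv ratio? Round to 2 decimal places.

1.13

Transitions are A↔G and C↔T; transversions are all other mismatches.
Transitions: 9. Transversions: 8.
R = 9/8 = 1.125 ≈ 1.13 (to 2 d.p.).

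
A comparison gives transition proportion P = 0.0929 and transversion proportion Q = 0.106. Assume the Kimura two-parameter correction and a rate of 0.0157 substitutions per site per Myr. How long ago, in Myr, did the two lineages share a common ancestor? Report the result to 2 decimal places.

Under the Kimura two-parameter model, d = −½ ln(1 − 2P − Q) − ¼ ln(1 − 2Q).
1 − 2P − Q = 0.7082, giving −½ ln(0.7082) = 0.172514.
1 − 2Q = 0.788, giving −¼ ln(0.788) = 0.059564.
d = 0.172514 + 0.059564 = 0.232078.
Under a molecular clock d = 2μt, so t = d/(2μ) = 0.232078 / (2 × 0.0157) = 7.39 Myr.

7.39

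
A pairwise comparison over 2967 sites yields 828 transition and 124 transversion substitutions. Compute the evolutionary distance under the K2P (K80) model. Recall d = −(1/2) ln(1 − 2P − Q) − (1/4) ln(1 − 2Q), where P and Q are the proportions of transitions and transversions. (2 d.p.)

P = 828/2967 ≈ 0.27907 and Q = 124/2967 ≈ 0.041793.
Under the Kimura two-parameter model, d = −½ ln(1 − 2P − Q) − ¼ ln(1 − 2Q).
1 − 2P − Q = 0.400067, giving −½ ln(0.400067) = 0.458062.
1 − 2Q = 0.916414, giving −¼ ln(0.916414) = 0.021822.
d = 0.458062 + 0.021822 = 0.479884.

0.48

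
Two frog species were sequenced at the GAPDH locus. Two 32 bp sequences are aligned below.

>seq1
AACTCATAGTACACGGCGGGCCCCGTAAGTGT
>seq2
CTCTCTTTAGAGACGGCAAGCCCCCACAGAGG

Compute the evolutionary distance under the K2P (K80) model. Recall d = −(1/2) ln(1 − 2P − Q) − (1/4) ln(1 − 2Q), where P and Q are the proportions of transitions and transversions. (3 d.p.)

0.670

Of 32 sites, 3 differences are transitions and 11 are transversions, so P = 3/32 = 0.09375 and Q = 11/32 = 0.34375.
Under the Kimura two-parameter model, d = −½ ln(1 − 2P − Q) − ¼ ln(1 − 2Q).
1 − 2P − Q = 0.46875, giving −½ ln(0.46875) = 0.378843.
1 − 2Q = 0.3125, giving −¼ ln(0.3125) = 0.290788.
d = 0.378843 + 0.290788 = 0.669631.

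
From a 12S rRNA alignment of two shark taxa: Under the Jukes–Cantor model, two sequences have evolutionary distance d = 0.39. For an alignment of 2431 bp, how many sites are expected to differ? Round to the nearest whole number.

739

Invert JC69: p = (3/4)(1 − e^(−4d/3)) = 0.75 × (1 − e^(-0.52)) = 0.75 × (1 − 0.594521) = 0.304109.
Expected differing sites = pL ≈ 0.304109 × 2431 = 739.288979 ≈ 739.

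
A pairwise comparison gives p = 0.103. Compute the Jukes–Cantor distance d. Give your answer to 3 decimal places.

0.111

d = −(3/4) ln(1 − 4p/3) = −0.75 ln(1 − 0.137333) = −0.75 ln(0.862667)
  = −0.75 × (-0.147727) = 0.110795 substitutions/site.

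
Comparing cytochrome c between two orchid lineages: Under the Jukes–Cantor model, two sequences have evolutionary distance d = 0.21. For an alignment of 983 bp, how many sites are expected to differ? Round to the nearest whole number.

180

Invert JC69: p = (3/4)(1 − e^(−4d/3)) = 0.75 × (1 − e^(-0.28)) = 0.75 × (1 − 0.755784) = 0.183162.
Expected differing sites = pL ≈ 0.183162 × 983 = 180.048246 ≈ 180.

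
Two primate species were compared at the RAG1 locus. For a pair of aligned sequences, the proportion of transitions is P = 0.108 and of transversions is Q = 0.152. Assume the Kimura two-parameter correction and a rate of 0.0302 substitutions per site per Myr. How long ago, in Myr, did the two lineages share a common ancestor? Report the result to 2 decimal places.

Under the Kimura two-parameter model, d = −½ ln(1 − 2P − Q) − ¼ ln(1 − 2Q).
1 − 2P − Q = 0.632, giving −½ ln(0.632) = 0.229433.
1 − 2Q = 0.696, giving −¼ ln(0.696) = 0.090601.
d = 0.229433 + 0.090601 = 0.320034.
Under a molecular clock d = 2μt, so t = d/(2μ) = 0.320034 / (2 × 0.0302) = 5.30 Myr.

5.30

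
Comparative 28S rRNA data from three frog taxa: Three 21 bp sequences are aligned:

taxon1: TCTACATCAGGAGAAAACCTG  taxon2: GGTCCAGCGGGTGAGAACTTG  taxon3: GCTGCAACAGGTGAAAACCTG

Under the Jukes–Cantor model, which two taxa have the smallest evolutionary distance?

taxon1–taxon2: 8/21 differ, p = 0.381, d = 0.532.
taxon1–taxon3: 4/21 differ, p = 0.190, d = 0.220.
taxon2–taxon3: 6/21 differ, p = 0.286, d = 0.360.
The smallest distance is between taxon1 and taxon3.

taxon1 and taxon3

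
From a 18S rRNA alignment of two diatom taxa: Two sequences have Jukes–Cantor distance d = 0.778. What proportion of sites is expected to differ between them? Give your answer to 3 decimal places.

0.484

p = (3/4)(1 − e^(−4d/3)) = 0.75 × (1 − e^(-1.037333)) = 0.75 × (1 − 0.354399) = 0.484201.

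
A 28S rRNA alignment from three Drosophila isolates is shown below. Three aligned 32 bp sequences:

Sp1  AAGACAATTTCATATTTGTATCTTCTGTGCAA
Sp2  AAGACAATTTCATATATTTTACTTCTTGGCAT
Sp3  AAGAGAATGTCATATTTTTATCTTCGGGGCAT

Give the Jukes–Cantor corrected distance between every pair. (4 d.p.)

d(Sp1,Sp2) = 0.2586, d(Sp1,Sp3) = 0.2158, d(Sp2,Sp3) = 0.2586

Sp1–Sp2: 7/32 sites differ → p = 0.21875, d = −0.75 ln(1 − 0.291667) = 0.258631 ≈ 0.2586.
Sp1–Sp3: 6/32 sites differ → p = 0.1875, d = −0.75 ln(1 − 0.25) = 0.215762 ≈ 0.2158.
Sp2–Sp3: 7/32 sites differ → p = 0.21875, d = −0.75 ln(1 − 0.291667) = 0.258631 ≈ 0.2586.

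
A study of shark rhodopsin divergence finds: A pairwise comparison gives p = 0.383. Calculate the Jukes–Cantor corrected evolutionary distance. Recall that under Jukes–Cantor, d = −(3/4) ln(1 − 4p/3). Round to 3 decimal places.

0.536

d = −(3/4) ln(1 − 4p/3) = −0.75 ln(1 − 0.510667) = −0.75 ln(0.489333)
  = −0.75 × (-0.714712) = 0.536034 substitutions/site.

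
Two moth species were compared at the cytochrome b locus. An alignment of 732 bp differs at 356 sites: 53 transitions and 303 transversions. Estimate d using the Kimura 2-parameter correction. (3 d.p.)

P = 53/732 ≈ 0.072404 and Q = 303/732 ≈ 0.413934.
Under the Kimura two-parameter model, d = −½ ln(1 − 2P − Q) − ¼ ln(1 − 2Q).
1 − 2P − Q = 0.441258, giving −½ ln(0.441258) = 0.409063.
1 − 2Q = 0.172132, giving −¼ ln(0.172132) = 0.439873.
d = 0.409063 + 0.439873 = 0.848936.

0.849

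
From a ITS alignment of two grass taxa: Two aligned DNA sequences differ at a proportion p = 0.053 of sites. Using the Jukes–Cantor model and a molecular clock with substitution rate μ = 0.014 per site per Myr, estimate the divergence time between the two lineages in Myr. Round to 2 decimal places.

1.96

d = −(3/4) ln(1 − 4p/3) = −0.75 ln(1 − 0.070667) = −0.75 ln(0.929333)
  = −0.75 × (-0.073288) = 0.054966 substitutions/site.
Under a molecular clock d = 2μt, so t = d/(2μ) = 0.054966 / (2 × 0.014) = 1.96 Myr.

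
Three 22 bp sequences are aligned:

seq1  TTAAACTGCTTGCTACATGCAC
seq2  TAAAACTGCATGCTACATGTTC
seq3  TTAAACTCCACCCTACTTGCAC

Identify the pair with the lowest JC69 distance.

seq1–seq2: 4/22 differ, p = 0.182, d = 0.208.
seq1–seq3: 5/22 differ, p = 0.227, d = 0.271.
seq2–seq3: 7/22 differ, p = 0.318, d = 0.414.
The smallest distance is between seq1 and seq2.

seq1 and seq2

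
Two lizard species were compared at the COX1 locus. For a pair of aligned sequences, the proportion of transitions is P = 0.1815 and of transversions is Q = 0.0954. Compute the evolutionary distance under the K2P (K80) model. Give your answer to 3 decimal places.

0.360

Under the Kimura two-parameter model, d = −½ ln(1 − 2P − Q) − ¼ ln(1 − 2Q).
1 − 2P − Q = 0.5416, giving −½ ln(0.5416) = 0.306614.
1 − 2Q = 0.8092, giving −¼ ln(0.8092) = 0.052927.
d = 0.306614 + 0.052927 = 0.359541.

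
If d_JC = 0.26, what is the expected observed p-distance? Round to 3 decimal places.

p = (3/4)(1 − e^(−4d/3)) = 0.75 × (1 − e^(-0.346667)) = 0.75 × (1 − 0.707041) = 0.219719.

0.220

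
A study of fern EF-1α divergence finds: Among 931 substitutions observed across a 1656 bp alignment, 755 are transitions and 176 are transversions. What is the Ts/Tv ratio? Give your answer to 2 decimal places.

4.29

R = 755/176 = 4.289772… ≈ 4.29 (to 2 d.p.).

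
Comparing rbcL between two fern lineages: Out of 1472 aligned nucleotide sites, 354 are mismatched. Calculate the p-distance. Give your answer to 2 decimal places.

0.24

p = 354/1472 = 0.240489… ≈ 0.24 (to 2 d.p.).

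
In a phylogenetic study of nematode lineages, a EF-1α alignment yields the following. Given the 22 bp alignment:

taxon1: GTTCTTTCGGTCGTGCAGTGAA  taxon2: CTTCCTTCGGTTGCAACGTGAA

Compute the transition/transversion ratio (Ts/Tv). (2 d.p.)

1.33

Transitions are A↔G and C↔T; transversions are all other mismatches.
Transitions: 4. Transversions: 3.
R = 4/3 = 1.333333… ≈ 1.33 (to 2 d.p.).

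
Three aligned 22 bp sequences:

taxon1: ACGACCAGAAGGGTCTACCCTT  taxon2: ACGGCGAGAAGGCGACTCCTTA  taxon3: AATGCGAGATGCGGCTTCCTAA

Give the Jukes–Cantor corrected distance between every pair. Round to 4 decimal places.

d(taxon1,taxon2) = 0.5913, d(taxon1,taxon3) = 0.8240, d(taxon2,taxon3) = 0.4975

taxon1–taxon2: 9/22 sites differ → p ≈ 0.409091, d = −0.75 ln(1 − 0.545455) = 0.591344 ≈ 0.5913.
taxon1–taxon3: 11/22 sites differ → p = 0.5, d = −0.75 ln(1 − 0.666667) = 0.823960 ≈ 0.8240.
taxon2–taxon3: 8/22 sites differ → p ≈ 0.363636, d = −0.75 ln(1 − 0.484848) = 0.497470 ≈ 0.4975.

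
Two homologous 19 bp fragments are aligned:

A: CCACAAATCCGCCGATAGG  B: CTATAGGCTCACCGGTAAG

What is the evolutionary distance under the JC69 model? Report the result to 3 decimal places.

0.749

The sequences differ at 9 of 19 sites (2, 4, 6, 7, 8, 9, 11, 15, 18), so p = 9/19 ≈ 0.473684.
d = −(3/4) ln(1 − 4p/3) = −0.75 ln(1 − 0.631579) = −0.75 ln(0.368421)
  = −0.75 × (-0.998529) = 0.748897 substitutions/site.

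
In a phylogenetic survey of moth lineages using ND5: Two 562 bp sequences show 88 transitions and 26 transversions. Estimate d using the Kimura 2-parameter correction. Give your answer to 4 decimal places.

0.2470

P = 88/562 ≈ 0.156584 and Q = 26/562 ≈ 0.046263.
Under the Kimura two-parameter model, d = −½ ln(1 − 2P − Q) − ¼ ln(1 − 2Q).
1 − 2P − Q = 0.640569, giving −½ ln(0.640569) = 0.222699.
1 − 2Q = 0.907474, giving −¼ ln(0.907474) = 0.024273.
d = 0.222699 + 0.024273 = 0.246972.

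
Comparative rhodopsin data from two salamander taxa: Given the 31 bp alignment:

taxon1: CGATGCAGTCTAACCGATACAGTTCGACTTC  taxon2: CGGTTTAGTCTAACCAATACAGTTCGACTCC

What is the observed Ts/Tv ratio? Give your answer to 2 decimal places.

Transitions are A↔G and C↔T; transversions are all other mismatches.
Transitions: 4. Transversions: 1.
R = 4/1 = 4.00.

4.00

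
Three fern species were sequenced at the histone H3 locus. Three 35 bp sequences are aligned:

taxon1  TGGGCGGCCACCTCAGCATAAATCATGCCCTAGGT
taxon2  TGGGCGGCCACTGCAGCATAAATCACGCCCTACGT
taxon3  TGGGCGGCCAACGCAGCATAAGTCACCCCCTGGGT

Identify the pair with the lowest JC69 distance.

taxon1–taxon2: 4/35 differ, p = 0.114, d = 0.124.
taxon1–taxon3: 6/35 differ, p = 0.171, d = 0.195.
taxon2–taxon3: 6/35 differ, p = 0.171, d = 0.195.
The smallest distance is between taxon1 and taxon2.

taxon1 and taxon2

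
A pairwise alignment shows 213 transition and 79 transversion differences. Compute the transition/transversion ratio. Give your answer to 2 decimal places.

2.70

R = 213/79 = 2.696202… ≈ 2.70 (to 2 d.p.).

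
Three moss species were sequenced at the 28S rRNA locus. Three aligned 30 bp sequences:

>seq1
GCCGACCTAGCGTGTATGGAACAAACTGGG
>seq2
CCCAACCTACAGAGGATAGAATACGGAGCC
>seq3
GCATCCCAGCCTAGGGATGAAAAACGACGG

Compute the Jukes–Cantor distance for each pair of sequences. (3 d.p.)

d(seq1,seq2) = 0.730, d(seq1,seq3) = 1.057, d(seq2,seq3) = 1.057

seq1–seq2: 14/30 sites differ → p ≈ 0.466667, d = −0.75 ln(1 − 0.622223) = 0.730088 ≈ 0.730.
seq1–seq3: 17/30 sites differ → p ≈ 0.566667, d = −0.75 ln(1 − 0.755556) = 1.056577 ≈ 1.057.
seq2–seq3: 17/30 sites differ → p ≈ 0.566667, d = −0.75 ln(1 − 0.755556) = 1.056577 ≈ 1.057.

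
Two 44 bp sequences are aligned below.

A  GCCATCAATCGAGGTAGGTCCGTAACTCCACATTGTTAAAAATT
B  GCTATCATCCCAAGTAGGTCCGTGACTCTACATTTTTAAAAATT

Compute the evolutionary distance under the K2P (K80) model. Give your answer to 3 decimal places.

Of 44 sites, 5 differences are transitions and 3 are transversions, so P = 5/44 ≈ 0.113636 and Q = 3/44 ≈ 0.068182.
Under the Kimura two-parameter model, d = −½ ln(1 − 2P − Q) − ¼ ln(1 − 2Q).
1 − 2P − Q = 0.704546, giving −½ ln(0.704546) = 0.175101.
1 − 2Q = 0.863636, giving −¼ ln(0.863636) = 0.036651.
d = 0.175101 + 0.036651 = 0.211752.

0.212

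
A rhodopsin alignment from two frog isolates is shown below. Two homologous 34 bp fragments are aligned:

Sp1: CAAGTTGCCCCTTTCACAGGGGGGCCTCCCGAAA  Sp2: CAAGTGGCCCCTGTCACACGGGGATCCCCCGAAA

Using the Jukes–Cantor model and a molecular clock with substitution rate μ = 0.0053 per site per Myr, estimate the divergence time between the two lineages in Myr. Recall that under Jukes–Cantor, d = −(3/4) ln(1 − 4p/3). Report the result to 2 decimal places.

The sequences differ at 6 of 34 sites (6, 13, 19, 24, 25, 27), so p = 6/34 ≈ 0.176471.
d = −(3/4) ln(1 − 4p/3) = −0.75 ln(1 − 0.235295) = −0.75 ln(0.764705)
  = −0.75 × (-0.268265) = 0.201199 substitutions/site.
Under a molecular clock d = 2μt, so t = d/(2μ) = 0.201199 / (2 × 0.0053) = 18.98 Myr.

18.98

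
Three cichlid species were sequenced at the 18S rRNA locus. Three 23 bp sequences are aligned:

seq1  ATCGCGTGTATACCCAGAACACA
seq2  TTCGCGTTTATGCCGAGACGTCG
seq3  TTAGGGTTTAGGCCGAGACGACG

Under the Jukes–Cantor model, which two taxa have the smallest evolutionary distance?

seq2 and seq3

seq1–seq2: 8/23 differ, p = 0.348, d = 0.467.
seq1–seq3: 10/23 differ, p = 0.435, d = 0.650.
seq2–seq3: 4/23 differ, p = 0.174, d = 0.198.
The smallest distance is between seq2 and seq3.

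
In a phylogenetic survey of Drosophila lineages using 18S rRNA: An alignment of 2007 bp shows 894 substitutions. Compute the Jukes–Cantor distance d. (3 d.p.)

0.676

p = 894/2007 ≈ 0.445441.
d = −(3/4) ln(1 − 4p/3) = −0.75 ln(1 − 0.593921) = −0.75 ln(0.406079)
  = −0.75 × (-0.901208) = 0.675906 substitutions/site.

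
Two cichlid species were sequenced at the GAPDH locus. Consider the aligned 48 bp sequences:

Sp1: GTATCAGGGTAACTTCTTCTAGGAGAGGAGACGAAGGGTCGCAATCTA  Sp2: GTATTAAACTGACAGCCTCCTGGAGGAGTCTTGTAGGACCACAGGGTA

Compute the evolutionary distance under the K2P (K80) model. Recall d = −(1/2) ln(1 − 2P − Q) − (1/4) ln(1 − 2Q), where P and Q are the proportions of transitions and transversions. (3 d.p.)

0.828

Of 48 sites, 13 differences are transitions and 10 are transversions, so P = 13/48 ≈ 0.270833 and Q = 10/48 ≈ 0.208333.
Under the Kimura two-parameter model, d = −½ ln(1 − 2P − Q) − ¼ ln(1 − 2Q).
1 − 2P − Q = 0.250001, giving −½ ln(0.250001) = 0.693145.
1 − 2Q = 0.583334, giving −¼ ln(0.583334) = 0.134749.
d = 0.693145 + 0.134749 = 0.827894.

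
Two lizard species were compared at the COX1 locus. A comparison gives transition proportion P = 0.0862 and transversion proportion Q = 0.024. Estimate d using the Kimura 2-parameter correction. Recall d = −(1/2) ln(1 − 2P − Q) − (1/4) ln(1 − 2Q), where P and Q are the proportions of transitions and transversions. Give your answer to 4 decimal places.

Under the Kimura two-parameter model, d = −½ ln(1 − 2P − Q) − ¼ ln(1 − 2Q).
1 − 2P − Q = 0.8036, giving −½ ln(0.8036) = 0.109327.
1 − 2Q = 0.952, giving −¼ ln(0.952) = 0.012298.
d = 0.109327 + 0.012298 = 0.121625.

0.1216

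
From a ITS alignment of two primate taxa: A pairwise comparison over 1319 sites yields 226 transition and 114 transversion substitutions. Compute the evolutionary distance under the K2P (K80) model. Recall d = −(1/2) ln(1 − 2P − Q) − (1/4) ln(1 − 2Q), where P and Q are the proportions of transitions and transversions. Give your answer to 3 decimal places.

0.328

P = 226/1319 ≈ 0.171342 and Q = 114/1319 ≈ 0.086429.
Under the Kimura two-parameter model, d = −½ ln(1 − 2P − Q) − ¼ ln(1 − 2Q).
1 − 2P − Q = 0.570887, giving −½ ln(0.570887) = 0.280282.
1 − 2Q = 0.827142, giving −¼ ln(0.827142) = 0.047445.
d = 0.280282 + 0.047445 = 0.327727.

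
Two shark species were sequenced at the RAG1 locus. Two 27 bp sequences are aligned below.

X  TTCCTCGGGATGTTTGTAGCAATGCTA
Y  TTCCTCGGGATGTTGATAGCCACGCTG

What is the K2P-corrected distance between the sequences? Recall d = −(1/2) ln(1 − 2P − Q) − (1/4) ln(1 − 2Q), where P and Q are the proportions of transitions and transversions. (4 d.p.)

Of 27 sites, 3 differences are transitions and 2 are transversions, so P = 3/27 ≈ 0.111111 and Q = 2/27 ≈ 0.074074.
Under the Kimura two-parameter model, d = −½ ln(1 − 2P − Q) − ¼ ln(1 − 2Q).
1 − 2P − Q = 0.703704, giving −½ ln(0.703704) = 0.175699.
1 − 2Q = 0.851852, giving −¼ ln(0.851852) = 0.040086.
d = 0.175699 + 0.040086 = 0.215785.

0.2158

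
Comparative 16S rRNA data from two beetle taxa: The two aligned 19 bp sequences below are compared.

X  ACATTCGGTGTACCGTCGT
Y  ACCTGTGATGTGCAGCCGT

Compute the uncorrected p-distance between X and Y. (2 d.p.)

0.37

The sequences differ at 7 of 19 positions (sites 3, 5, 6, 8, 12, 14, 16).
p = 7/19 = 0.368421… ≈ 0.37 (to 2 d.p.).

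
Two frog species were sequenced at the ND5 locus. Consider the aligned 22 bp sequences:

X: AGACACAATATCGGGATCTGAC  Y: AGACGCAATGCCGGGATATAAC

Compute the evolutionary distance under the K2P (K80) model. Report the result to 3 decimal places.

Of 22 sites, 4 differences are transitions and 1 are transversions, so P = 4/22 ≈ 0.181818 and Q = 1/22 ≈ 0.045455.
Under the Kimura two-parameter model, d = −½ ln(1 − 2P − Q) − ¼ ln(1 − 2Q).
1 − 2P − Q = 0.590909, giving −½ ln(0.590909) = 0.263047.
1 − 2Q = 0.90909, giving −¼ ln(0.90909) = 0.023828.
d = 0.263047 + 0.023828 = 0.286875.

0.287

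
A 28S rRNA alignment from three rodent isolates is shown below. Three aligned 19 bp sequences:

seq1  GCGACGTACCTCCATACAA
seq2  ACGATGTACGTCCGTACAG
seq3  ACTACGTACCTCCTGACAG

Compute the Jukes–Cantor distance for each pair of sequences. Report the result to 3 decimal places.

seq1–seq2: 5/19 sites differ → p ≈ 0.263158, d = −0.75 ln(1 − 0.350877) = 0.324100 ≈ 0.324.
seq1–seq3: 5/19 sites differ → p ≈ 0.263158, d = −0.75 ln(1 − 0.350877) = 0.324100 ≈ 0.324.
seq2–seq3: 5/19 sites differ → p ≈ 0.263158, d = −0.75 ln(1 − 0.350877) = 0.324100 ≈ 0.324.

d(seq1,seq2) = 0.324, d(seq1,seq3) = 0.324, d(seq2,seq3) = 0.324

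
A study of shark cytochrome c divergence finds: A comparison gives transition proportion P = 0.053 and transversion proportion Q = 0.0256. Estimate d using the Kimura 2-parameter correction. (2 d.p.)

Under the Kimura two-parameter model, d = −½ ln(1 − 2P − Q) − ¼ ln(1 − 2Q).
1 − 2P − Q = 0.8684, giving −½ ln(0.8684) = 0.070551.
1 − 2Q = 0.9488, giving −¼ ln(0.9488) = 0.013139.
d = 0.070551 + 0.013139 = 0.083690.

0.08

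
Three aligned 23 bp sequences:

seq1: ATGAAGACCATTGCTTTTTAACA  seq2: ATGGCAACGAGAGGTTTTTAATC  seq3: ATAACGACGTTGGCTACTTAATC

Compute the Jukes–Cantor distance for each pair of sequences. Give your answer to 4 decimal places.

seq1–seq2: 9/23 sites differ → p ≈ 0.391304, d = −0.75 ln(1 − 0.521739) = 0.553199 ≈ 0.5532.
seq1–seq3: 9/23 sites differ → p ≈ 0.391304, d = −0.75 ln(1 − 0.521739) = 0.553199 ≈ 0.5532.
seq2–seq3: 9/23 sites differ → p ≈ 0.391304, d = −0.75 ln(1 − 0.521739) = 0.553199 ≈ 0.5532.

d(seq1,seq2) = 0.5532, d(seq1,seq3) = 0.5532, d(seq2,seq3) = 0.5532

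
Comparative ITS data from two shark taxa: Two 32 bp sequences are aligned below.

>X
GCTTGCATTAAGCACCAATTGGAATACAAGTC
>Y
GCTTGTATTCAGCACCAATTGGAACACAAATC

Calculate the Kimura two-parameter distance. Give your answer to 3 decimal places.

Of 32 sites, 3 differences are transitions and 1 are transversions, so P = 3/32 = 0.09375 and Q = 1/32 = 0.03125.
Under the Kimura two-parameter model, d = −½ ln(1 − 2P − Q) − ¼ ln(1 − 2Q).
1 − 2P − Q = 0.78125, giving −½ ln(0.78125) = 0.123430.
1 − 2Q = 0.9375, giving −¼ ln(0.9375) = 0.016135.
d = 0.123430 + 0.016135 = 0.139565.

0.140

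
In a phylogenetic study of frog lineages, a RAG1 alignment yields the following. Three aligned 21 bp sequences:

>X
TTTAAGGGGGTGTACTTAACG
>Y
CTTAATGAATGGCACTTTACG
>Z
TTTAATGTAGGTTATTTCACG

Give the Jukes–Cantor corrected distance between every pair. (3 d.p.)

d(X,Y) = 0.532, d(X,Z) = 0.441, d(Y,Z) = 0.441

X–Y: 8/21 sites differ → p ≈ 0.380952, d = −0.75 ln(1 − 0.507936) = 0.531860 ≈ 0.532.
X–Z: 7/21 sites differ → p ≈ 0.333333, d = −0.75 ln(1 − 0.444444) = 0.440839 ≈ 0.441.
Y–Z: 7/21 sites differ → p ≈ 0.333333, d = −0.75 ln(1 − 0.444444) = 0.440839 ≈ 0.441.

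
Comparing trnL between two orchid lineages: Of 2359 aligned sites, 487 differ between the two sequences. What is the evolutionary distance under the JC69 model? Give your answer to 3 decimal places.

0.241

p = 487/2359 ≈ 0.206443.
d = −(3/4) ln(1 − 4p/3) = −0.75 ln(1 − 0.275257) = −0.75 ln(0.724743)
  = −0.75 × (-0.321938) = 0.241454 substitutions/site.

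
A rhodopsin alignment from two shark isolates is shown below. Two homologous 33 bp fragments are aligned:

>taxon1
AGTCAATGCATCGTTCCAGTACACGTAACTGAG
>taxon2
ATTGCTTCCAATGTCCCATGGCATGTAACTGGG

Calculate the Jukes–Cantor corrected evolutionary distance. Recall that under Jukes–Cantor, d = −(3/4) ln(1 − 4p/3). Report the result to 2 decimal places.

0.56

The sequences differ at 13 of 33 sites, so p = 13/33 ≈ 0.393939.
d = −(3/4) ln(1 − 4p/3) = −0.75 ln(1 − 0.525252) = −0.75 ln(0.474748)
  = −0.75 × (-0.744971) = 0.558728 substitutions/site.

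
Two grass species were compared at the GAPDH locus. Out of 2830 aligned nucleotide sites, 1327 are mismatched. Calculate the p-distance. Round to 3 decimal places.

0.469

p = 1327/2830 = 0.468904… ≈ 0.469 (to 3 d.p.).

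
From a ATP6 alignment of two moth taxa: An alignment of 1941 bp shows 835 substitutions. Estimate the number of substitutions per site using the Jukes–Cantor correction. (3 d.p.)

0.639

p = 835/1941 ≈ 0.430191.
d = −(3/4) ln(1 − 4p/3) = −0.75 ln(1 − 0.573588) = −0.75 ln(0.426412)
  = −0.75 × (-0.852349) = 0.639262 substitutions/site.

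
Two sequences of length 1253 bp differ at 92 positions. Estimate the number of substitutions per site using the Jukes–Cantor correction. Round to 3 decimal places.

0.077

p = 92/1253 ≈ 0.073424.
d = −(3/4) ln(1 − 4p/3) = −0.75 ln(1 − 0.097899) = −0.75 ln(0.902101)
  = −0.75 × (-0.103029) = 0.077272 substitutions/site.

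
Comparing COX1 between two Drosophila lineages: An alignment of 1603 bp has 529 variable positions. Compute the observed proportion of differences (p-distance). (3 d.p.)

0.330

p = 529/1603 = 0.330006… ≈ 0.330 (to 3 d.p.).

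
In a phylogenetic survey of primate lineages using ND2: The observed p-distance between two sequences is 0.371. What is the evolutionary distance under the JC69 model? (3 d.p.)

d = −(3/4) ln(1 − 4p/3) = −0.75 ln(1 − 0.494667) = −0.75 ln(0.505333)
  = −0.75 × (-0.682538) = 0.511904 substitutions/site.

0.512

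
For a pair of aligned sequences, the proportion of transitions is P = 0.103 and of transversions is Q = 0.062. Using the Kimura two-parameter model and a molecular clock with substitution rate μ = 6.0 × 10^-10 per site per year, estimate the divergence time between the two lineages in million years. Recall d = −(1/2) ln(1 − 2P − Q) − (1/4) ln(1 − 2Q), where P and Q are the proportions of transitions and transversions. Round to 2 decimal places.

157.57

Under the Kimura two-parameter model, d = −½ ln(1 − 2P − Q) − ¼ ln(1 − 2Q).
1 − 2P − Q = 0.732, giving −½ ln(0.732) = 0.155987.
1 − 2Q = 0.876, giving −¼ ln(0.876) = 0.033097.
d = 0.155987 + 0.033097 = 0.189084.
Under a molecular clock d = 2μt, so t = d/(2μ) = 0.189084 / (2 × 6.0 × 10^-10) = 157.57 million years.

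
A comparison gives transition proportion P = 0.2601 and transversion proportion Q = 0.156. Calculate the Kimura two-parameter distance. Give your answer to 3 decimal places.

0.657

Under the Kimura two-parameter model, d = −½ ln(1 − 2P − Q) − ¼ ln(1 − 2Q).
1 − 2P − Q = 0.3238, giving −½ ln(0.3238) = 0.563815.
1 − 2Q = 0.688, giving −¼ ln(0.688) = 0.093492.
d = 0.563815 + 0.093492 = 0.657307.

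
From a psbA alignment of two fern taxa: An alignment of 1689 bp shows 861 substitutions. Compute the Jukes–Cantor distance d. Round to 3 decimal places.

p = 861/1689 ≈ 0.509769.
d = −(3/4) ln(1 − 4p/3) = −0.75 ln(1 − 0.679692) = −0.75 ln(0.320308)
  = −0.75 × (-1.138472) = 0.853854 substitutions/site.

0.854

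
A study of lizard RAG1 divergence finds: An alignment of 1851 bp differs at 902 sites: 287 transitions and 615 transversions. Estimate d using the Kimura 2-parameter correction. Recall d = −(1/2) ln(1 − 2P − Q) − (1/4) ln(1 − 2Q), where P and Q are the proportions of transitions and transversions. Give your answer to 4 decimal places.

P = 287/1851 ≈ 0.155051 and Q = 615/1851 ≈ 0.332253.
Under the Kimura two-parameter model, d = −½ ln(1 − 2P − Q) − ¼ ln(1 − 2Q).
1 − 2P − Q = 0.357645, giving −½ ln(0.357645) = 0.514107.
1 − 2Q = 0.335494, giving −¼ ln(0.335494) = 0.273038.
d = 0.514107 + 0.273038 = 0.787145.

0.7871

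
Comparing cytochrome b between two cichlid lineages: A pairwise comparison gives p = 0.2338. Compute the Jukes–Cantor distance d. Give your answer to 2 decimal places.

0.28

d = −(3/4) ln(1 − 4p/3) = −0.75 ln(1 − 0.311733) = −0.75 ln(0.688267)
  = −0.75 × (-0.373578) = 0.280184 substitutions/site.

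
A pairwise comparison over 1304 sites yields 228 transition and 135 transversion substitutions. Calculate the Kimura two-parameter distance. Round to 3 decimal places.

0.360

P = 228/1304 ≈ 0.174847 and Q = 135/1304 ≈ 0.103528.
Under the Kimura two-parameter model, d = −½ ln(1 − 2P − Q) − ¼ ln(1 − 2Q).
1 − 2P − Q = 0.546778, giving −½ ln(0.546778) = 0.301856.
1 − 2Q = 0.792944, giving −¼ ln(0.792944) = 0.058001.
d = 0.301856 + 0.058001 = 0.359857.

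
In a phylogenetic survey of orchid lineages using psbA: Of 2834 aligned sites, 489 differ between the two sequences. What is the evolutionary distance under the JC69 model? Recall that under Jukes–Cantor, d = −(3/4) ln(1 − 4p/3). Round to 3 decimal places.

p = 489/2834 ≈ 0.172548.
d = −(3/4) ln(1 − 4p/3) = −0.75 ln(1 − 0.230064) = −0.75 ln(0.769936)
  = −0.75 × (-0.261448) = 0.196086 substitutions/site.

0.196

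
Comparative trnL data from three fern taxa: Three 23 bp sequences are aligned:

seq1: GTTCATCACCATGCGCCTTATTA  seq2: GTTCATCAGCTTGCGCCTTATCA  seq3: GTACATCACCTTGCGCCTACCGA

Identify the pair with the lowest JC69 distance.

seq1–seq2: 3/23 differ, p = 0.130, d = 0.143.
seq1–seq3: 6/23 differ, p = 0.261, d = 0.321.
seq2–seq3: 6/23 differ, p = 0.261, d = 0.321.
The smallest distance is between seq1 and seq2.

seq1 and seq2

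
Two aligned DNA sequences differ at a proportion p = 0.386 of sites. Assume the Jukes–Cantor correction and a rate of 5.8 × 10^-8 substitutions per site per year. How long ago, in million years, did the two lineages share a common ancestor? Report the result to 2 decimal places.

d = −(3/4) ln(1 − 4p/3) = −0.75 ln(1 − 0.514667) = −0.75 ln(0.485333)
  = −0.75 × (-0.722920) = 0.542190 substitutions/site.
Under a molecular clock d = 2μt, so t = d/(2μ) = 0.542190 / (2 × 5.8 × 10^-8) = 4.67 million years.

4.67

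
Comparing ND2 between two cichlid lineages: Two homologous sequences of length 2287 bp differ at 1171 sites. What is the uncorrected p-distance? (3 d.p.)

0.512

p = 1171/2287 = 0.512024… ≈ 0.512 (to 3 d.p.).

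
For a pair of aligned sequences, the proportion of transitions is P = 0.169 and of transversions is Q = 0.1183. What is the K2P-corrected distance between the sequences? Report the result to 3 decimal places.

Under the Kimura two-parameter model, d = −½ ln(1 − 2P − Q) − ¼ ln(1 − 2Q).
1 − 2P − Q = 0.5437, giving −½ ln(0.5437) = 0.304679.
1 − 2Q = 0.7634, giving −¼ ln(0.7634) = 0.067493.
d = 0.304679 + 0.067493 = 0.372172.

0.372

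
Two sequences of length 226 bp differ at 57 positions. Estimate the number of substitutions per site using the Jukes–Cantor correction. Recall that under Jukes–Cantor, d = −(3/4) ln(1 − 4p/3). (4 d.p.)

0.3074

p = 57/226 ≈ 0.252212.
d = −(3/4) ln(1 − 4p/3) = −0.75 ln(1 − 0.336283) = −0.75 ln(0.663717)
  = −0.75 × (-0.409899) = 0.307424 substitutions/site.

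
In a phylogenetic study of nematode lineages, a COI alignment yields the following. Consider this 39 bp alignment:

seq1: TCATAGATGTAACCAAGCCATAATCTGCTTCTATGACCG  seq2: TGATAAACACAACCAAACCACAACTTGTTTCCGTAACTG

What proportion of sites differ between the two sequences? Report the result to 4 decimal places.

The sequences differ at 14 of 39 positions.
p = 14/39 = 0.358974… ≈ 0.3590 (to 4 d.p.).

0.3590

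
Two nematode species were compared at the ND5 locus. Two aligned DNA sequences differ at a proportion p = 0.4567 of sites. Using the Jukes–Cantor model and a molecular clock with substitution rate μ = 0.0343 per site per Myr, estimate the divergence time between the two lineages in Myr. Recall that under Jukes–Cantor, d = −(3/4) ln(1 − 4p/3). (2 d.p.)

10.26

d = −(3/4) ln(1 − 4p/3) = −0.75 ln(1 − 0.608933) = −0.75 ln(0.391067)
  = −0.75 × (-0.938876) = 0.704157 substitutions/site.
Under a molecular clock d = 2μt, so t = d/(2μ) = 0.704157 / (2 × 0.0343) = 10.26 Myr.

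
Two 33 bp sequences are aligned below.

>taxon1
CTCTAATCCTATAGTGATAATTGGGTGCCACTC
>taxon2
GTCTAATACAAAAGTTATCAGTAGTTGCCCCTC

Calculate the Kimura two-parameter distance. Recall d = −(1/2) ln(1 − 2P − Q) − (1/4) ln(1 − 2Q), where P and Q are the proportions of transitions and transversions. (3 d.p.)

Of 33 sites, 1 differences are transitions and 9 are transversions, so P = 1/33 ≈ 0.030303 and Q = 9/33 ≈ 0.272727.
Under the Kimura two-parameter model, d = −½ ln(1 − 2P − Q) − ¼ ln(1 − 2Q).
1 − 2P − Q = 0.666667, giving −½ ln(0.666667) = 0.202732.
1 − 2Q = 0.454546, giving −¼ ln(0.454546) = 0.197114.
d = 0.202732 + 0.197114 = 0.399846.

0.400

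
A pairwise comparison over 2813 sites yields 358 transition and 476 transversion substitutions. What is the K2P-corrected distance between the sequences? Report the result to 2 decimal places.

P = 358/2813 ≈ 0.127266 and Q = 476/2813 ≈ 0.169214.
Under the Kimura two-parameter model, d = −½ ln(1 − 2P − Q) − ¼ ln(1 − 2Q).
1 − 2P − Q = 0.576254, giving −½ ln(0.576254) = 0.275603.
1 − 2Q = 0.661572, giving −¼ ln(0.661572) = 0.103284.
d = 0.275603 + 0.103284 = 0.378887.

0.38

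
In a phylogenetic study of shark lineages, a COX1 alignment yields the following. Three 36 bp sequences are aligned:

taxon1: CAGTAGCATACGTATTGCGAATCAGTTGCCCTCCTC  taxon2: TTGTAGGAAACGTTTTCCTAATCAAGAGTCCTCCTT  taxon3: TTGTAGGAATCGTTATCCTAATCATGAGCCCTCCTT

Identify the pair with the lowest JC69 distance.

taxon2 and taxon3

taxon1–taxon2: 12/36 differ, p = 0.333, d = 0.441.
taxon1–taxon3: 13/36 differ, p = 0.361, d = 0.493.
taxon2–taxon3: 4/36 differ, p = 0.111, d = 0.120.
The smallest distance is between taxon2 and taxon3.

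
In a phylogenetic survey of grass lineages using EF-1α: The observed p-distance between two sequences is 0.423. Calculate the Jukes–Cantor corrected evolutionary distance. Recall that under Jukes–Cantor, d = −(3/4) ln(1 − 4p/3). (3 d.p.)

0.623

d = −(3/4) ln(1 − 4p/3) = −0.75 ln(1 − 0.564) = −0.75 ln(0.436)
  = −0.75 × (-0.830113) = 0.622585 substitutions/site.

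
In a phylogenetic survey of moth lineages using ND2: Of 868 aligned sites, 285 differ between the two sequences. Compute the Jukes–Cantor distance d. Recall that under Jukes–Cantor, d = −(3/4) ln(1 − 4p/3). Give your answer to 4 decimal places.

p = 285/868 ≈ 0.328341.
d = −(3/4) ln(1 − 4p/3) = −0.75 ln(1 − 0.437788) = −0.75 ln(0.562212)
  = −0.75 × (-0.575876) = 0.431907 substitutions/site.

0.4319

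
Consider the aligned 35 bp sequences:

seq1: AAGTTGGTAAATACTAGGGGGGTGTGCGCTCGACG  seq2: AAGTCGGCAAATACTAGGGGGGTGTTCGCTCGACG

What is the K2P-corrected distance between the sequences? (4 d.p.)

Of 35 sites, 2 differences are transitions and 1 are transversions, so P = 2/35 ≈ 0.057143 and Q = 1/35 ≈ 0.028571.
Under the Kimura two-parameter model, d = −½ ln(1 − 2P − Q) − ¼ ln(1 − 2Q).
1 − 2P − Q = 0.857143, giving −½ ln(0.857143) = 0.077075.
1 − 2Q = 0.942858, giving −¼ ln(0.942858) = 0.014710.
d = 0.077075 + 0.014710 = 0.091785.

0.0918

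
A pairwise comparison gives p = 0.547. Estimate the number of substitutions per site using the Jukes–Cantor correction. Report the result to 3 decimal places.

d = −(3/4) ln(1 − 4p/3) = −0.75 ln(1 − 0.729333) = −0.75 ln(0.270667)
  = −0.75 × (-1.306866) = 0.980150 substitutions/site.

0.980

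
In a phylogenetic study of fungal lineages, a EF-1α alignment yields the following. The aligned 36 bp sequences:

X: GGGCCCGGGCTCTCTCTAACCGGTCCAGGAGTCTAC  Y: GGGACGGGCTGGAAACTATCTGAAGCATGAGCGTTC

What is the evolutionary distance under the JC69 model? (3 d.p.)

The sequences differ at 18 of 36 sites, so p = 18/36 = 0.5.
d = −(3/4) ln(1 − 4p/3) = −0.75 ln(1 − 0.666667) = −0.75 ln(0.333333)
  = −0.75 × (-1.098613) = 0.823960 substitutions/site.

0.824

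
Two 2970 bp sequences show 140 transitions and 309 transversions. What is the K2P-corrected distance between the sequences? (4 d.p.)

P = 140/2970 ≈ 0.047138 and Q = 309/2970 ≈ 0.10404.
Under the Kimura two-parameter model, d = −½ ln(1 − 2P − Q) − ¼ ln(1 − 2Q).
1 − 2P − Q = 0.801684, giving −½ ln(0.801684) = 0.110520.
1 − 2Q = 0.79192, giving −¼ ln(0.79192) = 0.058324.
d = 0.110520 + 0.058324 = 0.168844.

0.1688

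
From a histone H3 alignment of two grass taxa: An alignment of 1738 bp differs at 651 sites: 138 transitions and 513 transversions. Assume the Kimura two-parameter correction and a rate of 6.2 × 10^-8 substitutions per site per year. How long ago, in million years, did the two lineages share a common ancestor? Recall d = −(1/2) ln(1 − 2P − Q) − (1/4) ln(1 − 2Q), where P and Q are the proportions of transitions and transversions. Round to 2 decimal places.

P = 138/1738 ≈ 0.079402 and Q = 513/1738 ≈ 0.295167.
Under the Kimura two-parameter model, d = −½ ln(1 − 2P − Q) − ¼ ln(1 − 2Q).
1 − 2P − Q = 0.546029, giving −½ ln(0.546029) = 0.302542.
1 − 2Q = 0.409666, giving −¼ ln(0.409666) = 0.223103.
d = 0.302542 + 0.223103 = 0.525645.
Under a molecular clock d = 2μt, so t = d/(2μ) = 0.525645 / (2 × 6.2 × 10^-8) = 4.24 million years.

4.24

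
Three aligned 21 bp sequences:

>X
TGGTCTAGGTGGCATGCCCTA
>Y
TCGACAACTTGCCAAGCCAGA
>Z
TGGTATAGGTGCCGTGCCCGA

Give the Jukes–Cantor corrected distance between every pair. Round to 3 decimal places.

X–Y: 9/21 sites differ → p ≈ 0.428571, d = −0.75 ln(1 − 0.571428) = 0.635472 ≈ 0.635.
X–Z: 4/21 sites differ → p ≈ 0.190476, d = −0.75 ln(1 − 0.253968) = 0.219740 ≈ 0.220.
Y–Z: 9/21 sites differ → p ≈ 0.428571, d = −0.75 ln(1 − 0.571428) = 0.635472 ≈ 0.635.

d(X,Y) = 0.635, d(X,Z) = 0.220, d(Y,Z) = 0.635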